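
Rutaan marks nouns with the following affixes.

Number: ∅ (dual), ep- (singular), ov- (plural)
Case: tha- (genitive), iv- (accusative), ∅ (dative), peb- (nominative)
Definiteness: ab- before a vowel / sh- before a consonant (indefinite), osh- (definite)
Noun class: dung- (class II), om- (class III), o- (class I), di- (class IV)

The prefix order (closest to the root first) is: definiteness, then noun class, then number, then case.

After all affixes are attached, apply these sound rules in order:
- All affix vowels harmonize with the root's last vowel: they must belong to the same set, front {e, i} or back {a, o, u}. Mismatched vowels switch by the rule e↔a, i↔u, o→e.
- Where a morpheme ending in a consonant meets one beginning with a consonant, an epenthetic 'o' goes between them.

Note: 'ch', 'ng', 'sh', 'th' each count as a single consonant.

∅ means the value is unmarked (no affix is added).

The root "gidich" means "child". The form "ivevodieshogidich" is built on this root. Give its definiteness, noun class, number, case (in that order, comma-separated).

definite, class IV, plural, accusative

Segment: iv-ov-di-osh-gidich.
definiteness: osh- → definite.
noun class: di- → class IV.
number: ov- → plural.
case: iv- → accusative.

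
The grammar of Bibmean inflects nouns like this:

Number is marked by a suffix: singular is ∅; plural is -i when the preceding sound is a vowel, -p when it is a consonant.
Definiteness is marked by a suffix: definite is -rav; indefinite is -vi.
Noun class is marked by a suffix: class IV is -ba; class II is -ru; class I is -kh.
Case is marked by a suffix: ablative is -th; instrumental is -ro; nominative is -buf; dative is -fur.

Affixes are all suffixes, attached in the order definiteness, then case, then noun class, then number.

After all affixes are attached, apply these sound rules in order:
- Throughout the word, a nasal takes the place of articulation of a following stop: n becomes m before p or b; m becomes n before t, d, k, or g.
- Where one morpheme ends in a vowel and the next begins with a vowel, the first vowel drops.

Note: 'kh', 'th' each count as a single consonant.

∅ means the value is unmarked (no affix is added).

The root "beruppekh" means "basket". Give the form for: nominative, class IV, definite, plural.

beruppekhravbufbi

Attach definiteness definite -rav → beruppekhrav.
Attach case nominative -buf → beruppekhravbuf.
Attach noun class class IV -ba → beruppekhravbufba.
Attach number plural -i (after vowel 'a') → beruppekhravbufbai.
Nasal assimilation: no change.
Apply vowel deletion: beruppekhravbufbai → beruppekhravbufbi.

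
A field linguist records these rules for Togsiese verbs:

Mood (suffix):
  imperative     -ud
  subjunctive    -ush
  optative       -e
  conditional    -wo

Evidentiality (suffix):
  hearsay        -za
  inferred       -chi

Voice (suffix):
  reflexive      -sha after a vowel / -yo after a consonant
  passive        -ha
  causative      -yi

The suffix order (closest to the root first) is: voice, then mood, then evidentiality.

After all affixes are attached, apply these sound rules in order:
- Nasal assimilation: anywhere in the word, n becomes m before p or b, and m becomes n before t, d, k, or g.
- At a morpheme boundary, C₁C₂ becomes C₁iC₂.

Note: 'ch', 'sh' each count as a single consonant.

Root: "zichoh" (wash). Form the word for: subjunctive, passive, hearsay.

zichohihaushiza

Attach voice passive -ha → zichohha.
Attach mood subjunctive -ush → zichohhaush.
Attach evidentiality hearsay -za → zichohhaushza.
Nasal assimilation: no change.
Apply epenthesis: zichohhaushza → zichohihaushiza.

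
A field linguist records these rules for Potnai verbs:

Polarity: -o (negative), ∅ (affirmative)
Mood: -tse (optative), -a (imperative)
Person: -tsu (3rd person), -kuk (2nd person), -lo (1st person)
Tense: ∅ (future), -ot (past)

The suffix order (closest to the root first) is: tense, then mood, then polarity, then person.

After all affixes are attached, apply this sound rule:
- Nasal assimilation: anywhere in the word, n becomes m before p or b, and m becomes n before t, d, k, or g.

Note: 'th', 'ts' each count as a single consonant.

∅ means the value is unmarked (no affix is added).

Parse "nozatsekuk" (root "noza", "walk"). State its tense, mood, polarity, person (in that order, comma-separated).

future, optative, affirmative, 2nd person

Segment: noza-tse-kuk.
tense: ∅ → future.
mood: -tse → optative.
polarity: ∅ → affirmative.
person: -kuk → 2nd person.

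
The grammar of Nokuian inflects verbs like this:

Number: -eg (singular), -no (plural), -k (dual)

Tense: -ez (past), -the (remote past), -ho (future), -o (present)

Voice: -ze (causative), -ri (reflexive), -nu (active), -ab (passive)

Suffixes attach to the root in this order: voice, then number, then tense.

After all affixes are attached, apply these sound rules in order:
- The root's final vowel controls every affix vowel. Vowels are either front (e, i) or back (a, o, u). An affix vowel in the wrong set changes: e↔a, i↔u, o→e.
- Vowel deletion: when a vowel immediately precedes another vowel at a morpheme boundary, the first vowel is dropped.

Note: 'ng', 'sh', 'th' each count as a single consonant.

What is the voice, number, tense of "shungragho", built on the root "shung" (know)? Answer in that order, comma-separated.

Segment: shung-ri-eg-ho.
voice: -ri → reflexive.
number: -eg → singular.
tense: -ho → future.

reflexive, singular, future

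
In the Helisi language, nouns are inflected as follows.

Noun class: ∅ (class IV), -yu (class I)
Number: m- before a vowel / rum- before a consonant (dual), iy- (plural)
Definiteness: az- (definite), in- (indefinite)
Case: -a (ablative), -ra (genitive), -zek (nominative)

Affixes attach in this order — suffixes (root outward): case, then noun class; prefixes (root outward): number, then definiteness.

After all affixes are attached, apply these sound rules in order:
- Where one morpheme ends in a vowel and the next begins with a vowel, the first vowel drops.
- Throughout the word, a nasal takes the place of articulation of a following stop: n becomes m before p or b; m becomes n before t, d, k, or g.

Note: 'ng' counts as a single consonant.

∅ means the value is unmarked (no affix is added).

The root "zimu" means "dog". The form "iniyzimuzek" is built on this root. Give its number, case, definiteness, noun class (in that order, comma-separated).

plural, nominative, indefinite, class IV

Segment: in-iy-zimu-zek.
number: iy- → plural.
case: -zek → nominative.
definiteness: in- → indefinite.
noun class: ∅ → class IV.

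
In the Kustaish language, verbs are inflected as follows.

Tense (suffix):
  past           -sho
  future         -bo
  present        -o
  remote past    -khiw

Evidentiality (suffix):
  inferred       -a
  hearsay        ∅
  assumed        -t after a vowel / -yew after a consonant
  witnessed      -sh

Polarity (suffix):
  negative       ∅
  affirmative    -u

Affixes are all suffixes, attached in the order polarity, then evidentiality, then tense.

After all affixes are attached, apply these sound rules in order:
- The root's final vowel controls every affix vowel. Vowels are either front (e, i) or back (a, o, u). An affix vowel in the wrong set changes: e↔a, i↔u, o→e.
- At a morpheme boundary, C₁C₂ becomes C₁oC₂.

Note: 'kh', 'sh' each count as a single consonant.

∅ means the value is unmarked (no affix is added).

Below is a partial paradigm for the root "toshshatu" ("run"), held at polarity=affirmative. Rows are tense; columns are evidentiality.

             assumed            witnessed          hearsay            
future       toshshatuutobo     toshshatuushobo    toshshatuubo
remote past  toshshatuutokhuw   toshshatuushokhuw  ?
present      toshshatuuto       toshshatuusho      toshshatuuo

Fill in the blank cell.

toshshatuukhuw

Attach polarity affirmative -u → toshshatuu.
evidentiality = hearsay: zero marking, form stays toshshatuu.
Attach tense remote past -khiw → toshshatuukhiw.
Apply vowel harmony: toshshatuukhiw → toshshatuukhuw.
Epenthesis: no change.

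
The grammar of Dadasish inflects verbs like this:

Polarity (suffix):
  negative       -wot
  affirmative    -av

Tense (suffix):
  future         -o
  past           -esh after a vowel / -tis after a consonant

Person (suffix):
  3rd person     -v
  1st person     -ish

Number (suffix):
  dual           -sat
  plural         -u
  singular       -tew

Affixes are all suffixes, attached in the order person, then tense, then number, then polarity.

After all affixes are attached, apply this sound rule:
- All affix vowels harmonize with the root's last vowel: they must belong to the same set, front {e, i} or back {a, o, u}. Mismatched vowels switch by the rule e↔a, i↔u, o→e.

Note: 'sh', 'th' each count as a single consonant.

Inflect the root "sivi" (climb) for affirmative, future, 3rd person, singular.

sivivetewev

Attach person 3rd person -v → siviv.
Attach tense future -o → sivivo.
Attach number singular -tew → sivivotew.
Attach polarity affirmative -av → sivivotewav.
Apply vowel harmony: sivivotewav → sivivetewev.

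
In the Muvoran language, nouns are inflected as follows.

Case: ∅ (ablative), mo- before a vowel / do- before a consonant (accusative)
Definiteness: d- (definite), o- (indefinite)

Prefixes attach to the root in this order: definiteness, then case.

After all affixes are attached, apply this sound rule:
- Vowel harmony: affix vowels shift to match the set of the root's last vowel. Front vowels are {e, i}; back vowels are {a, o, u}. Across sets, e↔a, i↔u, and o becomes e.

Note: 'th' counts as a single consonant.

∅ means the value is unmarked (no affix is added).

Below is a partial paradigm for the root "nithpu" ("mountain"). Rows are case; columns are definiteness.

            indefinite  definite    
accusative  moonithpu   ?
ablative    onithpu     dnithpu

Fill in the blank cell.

Attach definiteness definite d- → dnithpu.
Attach case accusative do- (before consonant 'd') → dodnithpu.
Vowel harmony: no change.

dodnithpu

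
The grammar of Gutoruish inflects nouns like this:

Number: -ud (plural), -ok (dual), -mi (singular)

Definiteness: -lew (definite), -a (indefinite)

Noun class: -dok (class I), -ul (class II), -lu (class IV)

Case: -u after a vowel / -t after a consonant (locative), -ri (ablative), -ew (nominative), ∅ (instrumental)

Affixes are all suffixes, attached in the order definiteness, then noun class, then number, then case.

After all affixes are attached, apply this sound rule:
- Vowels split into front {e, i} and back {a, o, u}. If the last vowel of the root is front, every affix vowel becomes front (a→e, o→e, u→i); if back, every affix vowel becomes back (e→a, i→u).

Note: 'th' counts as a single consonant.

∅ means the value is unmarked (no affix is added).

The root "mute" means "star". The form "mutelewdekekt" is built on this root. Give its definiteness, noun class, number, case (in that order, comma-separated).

Segment: mute-lew-dok-ok-t.
definiteness: -lew → definite.
noun class: -dok → class I.
number: -ok → dual.
case: -u/t → locative.

definite, class I, dual, locative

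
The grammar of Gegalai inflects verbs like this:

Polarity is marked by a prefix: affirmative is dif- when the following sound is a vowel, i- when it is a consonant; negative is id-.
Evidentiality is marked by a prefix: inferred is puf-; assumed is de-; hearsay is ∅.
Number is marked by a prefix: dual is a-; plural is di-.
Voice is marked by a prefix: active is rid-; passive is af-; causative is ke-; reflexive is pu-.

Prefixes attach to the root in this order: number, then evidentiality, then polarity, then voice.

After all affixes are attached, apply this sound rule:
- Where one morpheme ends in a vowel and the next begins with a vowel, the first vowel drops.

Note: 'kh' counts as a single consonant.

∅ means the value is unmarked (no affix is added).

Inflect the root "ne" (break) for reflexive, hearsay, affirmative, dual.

pudifane

Attach number dual a- → ane.
evidentiality = hearsay: zero marking, form stays ane.
Attach polarity affirmative dif- (before vowel 'a') → difane.
Attach voice reflexive pu- → pudifane.
Vowel deletion: no change.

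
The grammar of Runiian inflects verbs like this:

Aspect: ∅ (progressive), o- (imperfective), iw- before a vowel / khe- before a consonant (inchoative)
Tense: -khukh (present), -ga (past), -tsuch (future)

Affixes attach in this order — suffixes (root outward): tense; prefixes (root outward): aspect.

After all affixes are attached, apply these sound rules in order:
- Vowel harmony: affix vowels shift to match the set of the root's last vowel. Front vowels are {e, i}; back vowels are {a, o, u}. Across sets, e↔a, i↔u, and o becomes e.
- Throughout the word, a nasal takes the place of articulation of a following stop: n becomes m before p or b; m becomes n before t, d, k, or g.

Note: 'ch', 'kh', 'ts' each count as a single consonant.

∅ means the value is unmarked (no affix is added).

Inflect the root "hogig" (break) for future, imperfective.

ehogigtsich

Attach aspect imperfective o- → ohogig.
Attach tense future -tsuch → ohogigtsuch.
Apply vowel harmony: ohogigtsuch → ehogigtsich.
Nasal assimilation: no change.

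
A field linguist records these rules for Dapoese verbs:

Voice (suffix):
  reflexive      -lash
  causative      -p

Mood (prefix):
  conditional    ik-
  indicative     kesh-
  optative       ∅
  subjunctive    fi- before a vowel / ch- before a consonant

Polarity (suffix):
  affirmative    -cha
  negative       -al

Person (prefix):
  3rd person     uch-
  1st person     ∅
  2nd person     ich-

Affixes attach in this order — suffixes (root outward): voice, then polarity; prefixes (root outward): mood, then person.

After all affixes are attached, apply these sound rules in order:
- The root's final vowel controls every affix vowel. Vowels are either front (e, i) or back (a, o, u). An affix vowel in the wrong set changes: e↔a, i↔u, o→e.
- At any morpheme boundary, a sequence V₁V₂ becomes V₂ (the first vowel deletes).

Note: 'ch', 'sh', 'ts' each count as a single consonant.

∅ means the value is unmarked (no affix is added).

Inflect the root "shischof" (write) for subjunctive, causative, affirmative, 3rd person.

Attach mood subjunctive ch- (before consonant 'sh') → chshischof.
Attach voice causative -p → chshischofp.
Attach person 3rd person uch- → uchchshischofp.
Attach polarity affirmative -cha → uchchshischofpcha.
Vowel harmony: no change.
Vowel deletion: no change.

uchchshischofpcha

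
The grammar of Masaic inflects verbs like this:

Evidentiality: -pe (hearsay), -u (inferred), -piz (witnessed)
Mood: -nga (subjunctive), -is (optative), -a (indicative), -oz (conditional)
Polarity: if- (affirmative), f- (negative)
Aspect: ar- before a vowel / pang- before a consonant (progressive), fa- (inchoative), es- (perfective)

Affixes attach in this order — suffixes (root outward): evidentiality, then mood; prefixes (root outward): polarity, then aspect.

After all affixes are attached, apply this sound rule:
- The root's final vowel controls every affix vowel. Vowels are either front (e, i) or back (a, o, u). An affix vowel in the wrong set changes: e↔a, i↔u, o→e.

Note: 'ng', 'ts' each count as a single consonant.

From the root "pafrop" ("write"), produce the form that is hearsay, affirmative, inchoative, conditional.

Attach evidentiality hearsay -pe → pafroppe.
Attach mood conditional -oz → pafroppeoz.
Attach polarity affirmative if- → ifpafroppeoz.
Attach aspect inchoative fa- → faifpafroppeoz.
Apply vowel harmony: faifpafroppeoz → faufpafroppaoz.

faufpafroppaoz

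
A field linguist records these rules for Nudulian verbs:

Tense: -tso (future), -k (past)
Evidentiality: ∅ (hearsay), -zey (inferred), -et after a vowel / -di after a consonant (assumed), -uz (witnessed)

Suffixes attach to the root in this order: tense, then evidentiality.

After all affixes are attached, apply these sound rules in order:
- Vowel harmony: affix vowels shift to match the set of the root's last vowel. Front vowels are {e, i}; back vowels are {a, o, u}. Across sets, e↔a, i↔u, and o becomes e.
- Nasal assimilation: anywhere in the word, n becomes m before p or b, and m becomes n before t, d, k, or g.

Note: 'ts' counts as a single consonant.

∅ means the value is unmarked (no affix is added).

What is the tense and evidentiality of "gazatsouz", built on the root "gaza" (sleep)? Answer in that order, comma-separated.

future, witnessed

Segment: gaza-tso-uz.
tense: -tso → future.
evidentiality: -uz → witnessed.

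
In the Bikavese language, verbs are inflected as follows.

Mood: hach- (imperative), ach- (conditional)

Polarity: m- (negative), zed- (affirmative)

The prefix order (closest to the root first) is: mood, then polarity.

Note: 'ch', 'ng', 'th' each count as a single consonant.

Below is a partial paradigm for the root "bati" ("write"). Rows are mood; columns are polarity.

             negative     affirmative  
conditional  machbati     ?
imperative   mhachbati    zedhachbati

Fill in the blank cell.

zedachbati

Attach mood conditional ach- → achbati.
Attach polarity affirmative zed- → zedachbati.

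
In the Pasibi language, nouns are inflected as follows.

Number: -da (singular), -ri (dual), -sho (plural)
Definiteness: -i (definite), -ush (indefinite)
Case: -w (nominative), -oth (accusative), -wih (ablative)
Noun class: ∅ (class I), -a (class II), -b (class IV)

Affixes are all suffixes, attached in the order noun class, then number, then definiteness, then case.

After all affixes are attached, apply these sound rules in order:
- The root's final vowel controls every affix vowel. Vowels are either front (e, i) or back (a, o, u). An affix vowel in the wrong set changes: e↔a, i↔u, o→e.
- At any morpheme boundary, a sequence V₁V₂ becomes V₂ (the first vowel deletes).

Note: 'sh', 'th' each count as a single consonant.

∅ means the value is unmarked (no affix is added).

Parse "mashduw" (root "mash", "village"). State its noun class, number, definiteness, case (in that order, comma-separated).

class I, singular, definite, nominative

Segment: mash-da-i-w.
noun class: ∅ → class I.
number: -da → singular.
definiteness: -i → definite.
case: -w → nominative.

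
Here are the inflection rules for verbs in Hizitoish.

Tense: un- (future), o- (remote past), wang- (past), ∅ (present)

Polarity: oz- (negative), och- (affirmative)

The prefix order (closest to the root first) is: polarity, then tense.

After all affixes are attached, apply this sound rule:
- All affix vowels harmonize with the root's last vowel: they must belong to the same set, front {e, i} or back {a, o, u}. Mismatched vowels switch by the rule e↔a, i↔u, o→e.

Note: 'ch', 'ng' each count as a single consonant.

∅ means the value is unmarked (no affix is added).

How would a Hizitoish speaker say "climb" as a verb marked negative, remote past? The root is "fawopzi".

Attach polarity negative oz- → ozfawopzi.
Attach tense remote past o- → oozfawopzi.
Apply vowel harmony: oozfawopzi → eezfawopzi.

eezfawopzi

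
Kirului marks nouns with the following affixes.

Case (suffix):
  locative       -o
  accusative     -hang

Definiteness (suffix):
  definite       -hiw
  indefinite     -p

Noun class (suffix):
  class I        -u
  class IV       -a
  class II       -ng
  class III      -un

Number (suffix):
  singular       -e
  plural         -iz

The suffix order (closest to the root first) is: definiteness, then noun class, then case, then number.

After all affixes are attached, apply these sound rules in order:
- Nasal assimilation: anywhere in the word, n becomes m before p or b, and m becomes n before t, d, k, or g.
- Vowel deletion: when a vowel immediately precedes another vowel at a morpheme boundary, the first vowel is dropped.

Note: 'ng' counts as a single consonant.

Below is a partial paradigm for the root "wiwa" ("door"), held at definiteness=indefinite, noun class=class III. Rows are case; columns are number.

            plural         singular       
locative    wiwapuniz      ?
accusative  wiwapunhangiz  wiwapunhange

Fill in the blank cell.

wiwapune

Attach definiteness indefinite -p → wiwap.
Attach noun class class III -un → wiwapun.
Attach case locative -o → wiwapuno.
Attach number singular -e → wiwapunoe.
Nasal assimilation: no change.
Apply vowel deletion: wiwapunoe → wiwapune.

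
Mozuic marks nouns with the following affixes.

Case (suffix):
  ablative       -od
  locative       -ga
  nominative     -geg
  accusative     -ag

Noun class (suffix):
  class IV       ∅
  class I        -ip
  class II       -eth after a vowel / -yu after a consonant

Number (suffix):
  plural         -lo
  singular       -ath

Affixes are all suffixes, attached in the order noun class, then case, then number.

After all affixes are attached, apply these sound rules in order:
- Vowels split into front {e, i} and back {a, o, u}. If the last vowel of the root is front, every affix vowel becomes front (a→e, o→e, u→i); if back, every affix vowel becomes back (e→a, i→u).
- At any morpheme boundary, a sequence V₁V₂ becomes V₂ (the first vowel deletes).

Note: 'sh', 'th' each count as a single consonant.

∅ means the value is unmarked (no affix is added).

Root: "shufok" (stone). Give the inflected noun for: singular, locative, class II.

Attach noun class class II -yu (after consonant 'k') → shufokyu.
Attach case locative -ga → shufokyuga.
Attach number singular -ath → shufokyugaath.
Vowel harmony: no change.
Apply vowel deletion: shufokyugaath → shufokyugath.

shufokyugath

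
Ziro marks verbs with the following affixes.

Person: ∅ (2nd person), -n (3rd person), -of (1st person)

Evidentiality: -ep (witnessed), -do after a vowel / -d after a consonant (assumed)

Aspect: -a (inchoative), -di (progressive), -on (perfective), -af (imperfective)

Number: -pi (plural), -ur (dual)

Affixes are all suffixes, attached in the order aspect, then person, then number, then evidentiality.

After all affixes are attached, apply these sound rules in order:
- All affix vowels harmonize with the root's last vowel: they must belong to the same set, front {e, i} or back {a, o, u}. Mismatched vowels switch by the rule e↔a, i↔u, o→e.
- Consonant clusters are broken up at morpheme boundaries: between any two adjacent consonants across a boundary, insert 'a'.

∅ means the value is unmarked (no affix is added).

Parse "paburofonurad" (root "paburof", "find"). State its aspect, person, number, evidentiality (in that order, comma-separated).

Segment: paburof-on-ur-d.
aspect: -on → perfective.
person: ∅ → 2nd person.
number: -ur → dual.
evidentiality: -do/d → assumed.

perfective, 2nd person, dual, assumed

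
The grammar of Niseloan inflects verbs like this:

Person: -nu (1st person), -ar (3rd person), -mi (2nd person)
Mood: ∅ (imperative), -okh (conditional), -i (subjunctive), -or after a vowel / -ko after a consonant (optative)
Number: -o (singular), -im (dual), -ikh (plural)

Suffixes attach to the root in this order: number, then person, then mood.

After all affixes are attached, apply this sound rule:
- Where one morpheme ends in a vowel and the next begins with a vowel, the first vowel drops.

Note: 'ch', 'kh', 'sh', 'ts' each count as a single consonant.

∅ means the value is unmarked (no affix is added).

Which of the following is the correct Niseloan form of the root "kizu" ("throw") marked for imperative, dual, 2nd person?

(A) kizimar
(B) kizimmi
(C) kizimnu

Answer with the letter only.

Attach number dual -im → kizuim.
Attach person 2nd person -mi → kizuimmi.
mood = imperative: zero marking, form stays kizuimmi.
Apply vowel deletion: kizuimmi → kizimmi.
So the correct form is kizimmi, option (B).
(C) kizimnu is wrong: it uses 1st person instead of 2nd person for person.
(A) kizimar is wrong: it uses 3rd person instead of 2nd person for person.

B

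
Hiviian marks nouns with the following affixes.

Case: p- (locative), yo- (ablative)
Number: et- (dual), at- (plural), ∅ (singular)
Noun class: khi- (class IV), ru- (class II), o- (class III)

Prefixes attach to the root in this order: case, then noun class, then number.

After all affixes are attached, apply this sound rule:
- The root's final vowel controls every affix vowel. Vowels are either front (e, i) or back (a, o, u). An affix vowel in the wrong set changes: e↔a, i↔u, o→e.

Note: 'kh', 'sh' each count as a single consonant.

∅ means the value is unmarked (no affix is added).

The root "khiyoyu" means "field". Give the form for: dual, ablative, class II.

Attach case ablative yo- → yokhiyoyu.
Attach noun class class II ru- → ruyokhiyoyu.
Attach number dual et- → etruyokhiyoyu.
Apply vowel harmony: etruyokhiyoyu → atruyokhiyoyu.

atruyokhiyoyu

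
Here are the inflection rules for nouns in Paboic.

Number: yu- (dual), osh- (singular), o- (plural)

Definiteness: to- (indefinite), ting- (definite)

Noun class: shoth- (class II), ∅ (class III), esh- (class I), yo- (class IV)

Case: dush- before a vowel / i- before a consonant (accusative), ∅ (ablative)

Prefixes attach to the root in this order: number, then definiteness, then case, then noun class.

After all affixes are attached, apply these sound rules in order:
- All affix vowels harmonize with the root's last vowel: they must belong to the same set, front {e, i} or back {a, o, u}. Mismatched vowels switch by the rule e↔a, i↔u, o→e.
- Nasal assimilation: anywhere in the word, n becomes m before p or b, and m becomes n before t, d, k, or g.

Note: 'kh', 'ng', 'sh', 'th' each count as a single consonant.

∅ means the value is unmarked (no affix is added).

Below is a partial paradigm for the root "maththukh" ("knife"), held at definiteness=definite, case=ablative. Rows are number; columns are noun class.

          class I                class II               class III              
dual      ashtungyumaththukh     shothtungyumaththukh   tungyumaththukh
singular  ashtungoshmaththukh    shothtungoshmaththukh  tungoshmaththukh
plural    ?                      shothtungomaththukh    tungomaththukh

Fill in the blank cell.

Attach number plural o- → omaththukh.
Attach definiteness definite ting- → tingomaththukh.
case = ablative: zero marking, form stays tingomaththukh.
Attach noun class class I esh- → eshtingomaththukh.
Apply vowel harmony: eshtingomaththukh → ashtungomaththukh.
Nasal assimilation: no change.

ashtungomaththukh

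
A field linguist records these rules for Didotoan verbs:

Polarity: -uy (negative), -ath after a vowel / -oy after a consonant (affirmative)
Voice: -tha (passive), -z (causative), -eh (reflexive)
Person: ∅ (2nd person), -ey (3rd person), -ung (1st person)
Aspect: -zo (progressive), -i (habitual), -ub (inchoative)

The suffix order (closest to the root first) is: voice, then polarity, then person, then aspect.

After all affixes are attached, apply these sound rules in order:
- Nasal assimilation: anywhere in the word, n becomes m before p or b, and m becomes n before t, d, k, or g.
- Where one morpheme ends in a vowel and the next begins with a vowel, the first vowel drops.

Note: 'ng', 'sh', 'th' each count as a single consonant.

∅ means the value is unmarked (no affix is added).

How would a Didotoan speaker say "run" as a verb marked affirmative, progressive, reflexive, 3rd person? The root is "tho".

thehoyeyzo

Attach voice reflexive -eh → thoeh.
Attach polarity affirmative -oy (after consonant 'h') → thoehoy.
Attach person 3rd person -ey → thoehoyey.
Attach aspect progressive -zo → thoehoyeyzo.
Nasal assimilation: no change.
Apply vowel deletion: thoehoyeyzo → thehoyeyzo.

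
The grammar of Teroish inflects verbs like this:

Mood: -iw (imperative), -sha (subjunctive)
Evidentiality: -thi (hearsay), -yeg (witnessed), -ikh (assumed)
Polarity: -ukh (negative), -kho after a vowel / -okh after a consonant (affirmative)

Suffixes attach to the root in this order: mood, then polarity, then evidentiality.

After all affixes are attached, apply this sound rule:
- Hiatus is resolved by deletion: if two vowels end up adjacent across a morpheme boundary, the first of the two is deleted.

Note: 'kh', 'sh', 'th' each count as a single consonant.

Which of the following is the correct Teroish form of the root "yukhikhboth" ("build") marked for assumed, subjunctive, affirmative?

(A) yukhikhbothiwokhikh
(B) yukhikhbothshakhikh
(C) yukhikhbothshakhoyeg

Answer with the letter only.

Attach mood subjunctive -sha → yukhikhbothsha.
Attach polarity affirmative -kho (after vowel 'a') → yukhikhbothshakho.
Attach evidentiality assumed -ikh → yukhikhbothshakhoikh.
Apply vowel deletion: yukhikhbothshakhoikh → yukhikhbothshakhikh.
So the correct form is yukhikhbothshakhikh, option (B).
(A) yukhikhbothiwokhikh is wrong: it uses imperative instead of subjunctive for mood.
(C) yukhikhbothshakhoyeg is wrong: it uses witnessed instead of assumed for evidentiality.

B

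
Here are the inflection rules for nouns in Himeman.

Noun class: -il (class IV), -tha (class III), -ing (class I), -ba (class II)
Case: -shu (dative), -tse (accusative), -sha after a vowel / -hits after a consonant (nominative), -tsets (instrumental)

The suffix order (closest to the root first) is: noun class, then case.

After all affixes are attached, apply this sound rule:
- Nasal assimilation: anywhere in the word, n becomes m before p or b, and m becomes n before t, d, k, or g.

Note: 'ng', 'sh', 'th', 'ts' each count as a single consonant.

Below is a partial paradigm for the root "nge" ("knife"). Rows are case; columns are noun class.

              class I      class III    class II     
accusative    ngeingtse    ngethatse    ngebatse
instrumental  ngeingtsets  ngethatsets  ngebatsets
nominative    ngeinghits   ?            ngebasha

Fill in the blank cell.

ngethasha

Attach noun class class III -tha → ngetha.
Attach case nominative -sha (after vowel 'a') → ngethasha.
Nasal assimilation: no change.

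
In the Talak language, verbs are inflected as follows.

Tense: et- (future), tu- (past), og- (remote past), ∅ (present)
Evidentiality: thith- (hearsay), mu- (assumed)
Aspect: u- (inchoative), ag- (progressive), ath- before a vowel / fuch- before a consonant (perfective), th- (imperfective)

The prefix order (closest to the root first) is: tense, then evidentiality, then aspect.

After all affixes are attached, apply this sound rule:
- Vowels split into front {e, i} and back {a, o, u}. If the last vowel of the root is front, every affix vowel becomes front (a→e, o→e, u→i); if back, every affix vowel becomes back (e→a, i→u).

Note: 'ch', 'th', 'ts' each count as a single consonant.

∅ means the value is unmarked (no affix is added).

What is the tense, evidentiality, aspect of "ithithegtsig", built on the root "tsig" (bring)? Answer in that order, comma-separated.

Segment: u-thith-og-tsig.
tense: og- → remote past.
evidentiality: thith- → hearsay.
aspect: u- → inchoative.

remote past, hearsay, inchoative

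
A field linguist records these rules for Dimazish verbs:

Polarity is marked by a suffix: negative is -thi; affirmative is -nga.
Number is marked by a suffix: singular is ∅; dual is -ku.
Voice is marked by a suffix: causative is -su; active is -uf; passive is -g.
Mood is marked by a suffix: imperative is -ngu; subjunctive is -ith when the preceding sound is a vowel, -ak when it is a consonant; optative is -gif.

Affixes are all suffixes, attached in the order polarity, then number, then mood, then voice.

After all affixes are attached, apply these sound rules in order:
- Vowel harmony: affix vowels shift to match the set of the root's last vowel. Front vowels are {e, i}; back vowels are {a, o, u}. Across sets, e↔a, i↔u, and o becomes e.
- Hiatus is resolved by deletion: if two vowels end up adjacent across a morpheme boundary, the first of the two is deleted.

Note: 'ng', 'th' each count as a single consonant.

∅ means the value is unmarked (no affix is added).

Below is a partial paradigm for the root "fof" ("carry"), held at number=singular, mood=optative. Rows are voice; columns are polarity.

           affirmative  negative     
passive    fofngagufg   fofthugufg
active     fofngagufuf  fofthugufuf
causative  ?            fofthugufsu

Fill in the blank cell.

fofngagufsu

Attach polarity affirmative -nga → fofnga.
number = singular: zero marking, form stays fofnga.
Attach mood optative -gif → fofngagif.
Attach voice causative -su → fofngagifsu.
Apply vowel harmony: fofngagifsu → fofngagufsu.
Vowel deletion: no change.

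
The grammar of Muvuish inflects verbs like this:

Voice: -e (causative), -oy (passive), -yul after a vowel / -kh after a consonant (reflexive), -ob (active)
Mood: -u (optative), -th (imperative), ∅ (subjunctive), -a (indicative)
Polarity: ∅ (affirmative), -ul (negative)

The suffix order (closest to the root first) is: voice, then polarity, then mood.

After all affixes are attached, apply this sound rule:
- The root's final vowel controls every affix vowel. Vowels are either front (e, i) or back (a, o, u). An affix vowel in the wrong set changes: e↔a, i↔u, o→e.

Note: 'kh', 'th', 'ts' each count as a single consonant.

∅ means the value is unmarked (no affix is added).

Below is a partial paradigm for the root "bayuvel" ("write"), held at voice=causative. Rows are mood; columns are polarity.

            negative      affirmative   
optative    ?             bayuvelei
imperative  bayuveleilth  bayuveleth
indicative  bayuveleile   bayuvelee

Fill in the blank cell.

bayuveleili

Attach voice causative -e → bayuvele.
Attach polarity negative -ul → bayuveleul.
Attach mood optative -u → bayuveleulu.
Apply vowel harmony: bayuveleulu → bayuveleili.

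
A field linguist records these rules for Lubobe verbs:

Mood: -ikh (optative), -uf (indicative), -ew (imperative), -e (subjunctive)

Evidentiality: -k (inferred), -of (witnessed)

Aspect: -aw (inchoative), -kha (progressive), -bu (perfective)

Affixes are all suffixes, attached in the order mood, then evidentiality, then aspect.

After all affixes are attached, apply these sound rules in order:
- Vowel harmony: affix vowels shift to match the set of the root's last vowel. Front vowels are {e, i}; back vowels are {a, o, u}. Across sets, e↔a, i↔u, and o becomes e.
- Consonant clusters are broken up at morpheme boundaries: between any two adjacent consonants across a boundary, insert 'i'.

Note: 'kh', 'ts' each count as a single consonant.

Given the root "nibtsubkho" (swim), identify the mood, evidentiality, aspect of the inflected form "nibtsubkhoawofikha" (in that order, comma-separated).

imperative, witnessed, progressive

Segment: nibtsubkho-ew-of-kha.
mood: -ew → imperative.
evidentiality: -of → witnessed.
aspect: -kha → progressive.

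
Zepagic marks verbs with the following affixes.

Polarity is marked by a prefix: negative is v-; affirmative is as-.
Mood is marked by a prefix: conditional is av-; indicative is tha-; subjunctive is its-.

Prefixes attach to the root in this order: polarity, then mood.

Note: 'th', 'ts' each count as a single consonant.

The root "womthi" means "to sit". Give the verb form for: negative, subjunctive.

itsvwomthi

Attach polarity negative v- → vwomthi.
Attach mood subjunctive its- → itsvwomthi.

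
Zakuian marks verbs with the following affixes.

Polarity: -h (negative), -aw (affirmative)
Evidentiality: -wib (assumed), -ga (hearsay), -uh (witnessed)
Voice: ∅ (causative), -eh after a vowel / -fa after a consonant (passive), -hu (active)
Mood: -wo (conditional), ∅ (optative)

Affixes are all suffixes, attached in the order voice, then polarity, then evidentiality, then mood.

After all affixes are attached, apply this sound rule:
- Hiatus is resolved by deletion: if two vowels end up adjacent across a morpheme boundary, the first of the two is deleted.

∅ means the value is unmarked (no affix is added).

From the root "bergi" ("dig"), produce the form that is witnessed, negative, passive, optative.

bergehhuh

Attach voice passive -eh (after vowel 'i') → bergieh.
Attach polarity negative -h → bergiehh.
Attach evidentiality witnessed -uh → bergiehhuh.
mood = optative: zero marking, form stays bergiehhuh.
Apply vowel deletion: bergiehhuh → bergehhuh.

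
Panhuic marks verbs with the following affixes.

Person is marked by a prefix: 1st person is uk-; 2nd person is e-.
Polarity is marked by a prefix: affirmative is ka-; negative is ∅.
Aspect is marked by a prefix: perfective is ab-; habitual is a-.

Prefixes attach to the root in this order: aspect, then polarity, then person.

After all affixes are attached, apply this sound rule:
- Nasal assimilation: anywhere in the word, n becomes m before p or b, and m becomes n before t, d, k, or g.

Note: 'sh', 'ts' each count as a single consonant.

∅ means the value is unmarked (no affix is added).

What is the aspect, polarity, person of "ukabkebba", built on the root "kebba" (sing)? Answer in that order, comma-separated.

perfective, negative, 1st person

Segment: uk-ab-kebba.
aspect: ab- → perfective.
polarity: ∅ → negative.
person: uk- → 1st person.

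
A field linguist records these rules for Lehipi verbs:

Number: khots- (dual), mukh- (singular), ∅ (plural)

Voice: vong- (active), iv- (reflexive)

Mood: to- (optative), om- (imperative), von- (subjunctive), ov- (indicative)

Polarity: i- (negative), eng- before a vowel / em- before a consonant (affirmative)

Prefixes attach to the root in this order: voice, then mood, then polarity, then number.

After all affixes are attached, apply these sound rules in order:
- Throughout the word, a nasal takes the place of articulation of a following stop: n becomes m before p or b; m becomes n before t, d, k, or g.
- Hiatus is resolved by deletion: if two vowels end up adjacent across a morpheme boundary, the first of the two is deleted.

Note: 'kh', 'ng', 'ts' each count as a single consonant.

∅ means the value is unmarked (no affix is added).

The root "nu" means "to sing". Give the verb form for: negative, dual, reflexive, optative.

Attach voice reflexive iv- → ivnu.
Attach mood optative to- → toivnu.
Attach polarity negative i- → itoivnu.
Attach number dual khots- → khotsitoivnu.
Nasal assimilation: no change.
Apply vowel deletion: khotsitoivnu → khotsitivnu.

khotsitivnu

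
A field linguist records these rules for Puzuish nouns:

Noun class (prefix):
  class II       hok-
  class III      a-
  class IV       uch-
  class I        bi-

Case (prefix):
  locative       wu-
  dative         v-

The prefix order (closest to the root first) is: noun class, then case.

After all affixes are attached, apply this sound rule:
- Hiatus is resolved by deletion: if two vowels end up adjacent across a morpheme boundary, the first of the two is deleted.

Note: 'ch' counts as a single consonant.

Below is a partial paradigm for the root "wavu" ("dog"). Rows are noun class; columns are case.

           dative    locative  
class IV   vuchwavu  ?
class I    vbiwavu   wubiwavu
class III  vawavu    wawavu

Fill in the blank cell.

wuchwavu

Attach noun class class IV uch- → uchwavu.
Attach case locative wu- → wuuchwavu.
Apply vowel deletion: wuuchwavu → wuchwavu.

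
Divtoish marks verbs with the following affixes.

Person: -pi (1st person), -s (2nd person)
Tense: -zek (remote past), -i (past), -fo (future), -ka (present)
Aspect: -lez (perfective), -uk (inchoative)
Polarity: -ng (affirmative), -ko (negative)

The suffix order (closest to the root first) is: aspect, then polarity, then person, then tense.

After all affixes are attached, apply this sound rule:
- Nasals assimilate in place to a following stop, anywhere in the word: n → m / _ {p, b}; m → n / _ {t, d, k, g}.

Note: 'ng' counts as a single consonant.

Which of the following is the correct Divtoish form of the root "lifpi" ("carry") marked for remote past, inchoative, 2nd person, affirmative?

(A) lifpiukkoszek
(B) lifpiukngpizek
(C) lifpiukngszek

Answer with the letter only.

Attach aspect inchoative -uk → lifpiuk.
Attach polarity affirmative -ng → lifpiukng.
Attach person 2nd person -s → lifpiukngs.
Attach tense remote past -zek → lifpiukngszek.
Nasal assimilation: no change.
So the correct form is lifpiukngszek, option (C).
(A) lifpiukkoszek is wrong: it uses negative instead of affirmative for polarity.
(B) lifpiukngpizek is wrong: it uses 1st person instead of 2nd person for person.

C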